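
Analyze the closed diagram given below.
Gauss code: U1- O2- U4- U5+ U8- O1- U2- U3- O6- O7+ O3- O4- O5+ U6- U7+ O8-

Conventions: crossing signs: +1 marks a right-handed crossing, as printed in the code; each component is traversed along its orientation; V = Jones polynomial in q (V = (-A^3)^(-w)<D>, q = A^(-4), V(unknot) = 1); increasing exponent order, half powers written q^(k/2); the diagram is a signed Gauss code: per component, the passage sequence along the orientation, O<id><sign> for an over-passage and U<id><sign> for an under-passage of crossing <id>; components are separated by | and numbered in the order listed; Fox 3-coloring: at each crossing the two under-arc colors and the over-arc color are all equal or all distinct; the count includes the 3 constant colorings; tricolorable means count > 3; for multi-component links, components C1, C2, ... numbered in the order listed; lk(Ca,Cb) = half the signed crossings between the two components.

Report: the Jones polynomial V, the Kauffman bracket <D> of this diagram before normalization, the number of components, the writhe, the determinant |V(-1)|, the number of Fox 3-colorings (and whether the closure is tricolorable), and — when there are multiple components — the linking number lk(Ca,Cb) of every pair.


Jones polynomial: V(q) = -q^-4 + q^-3 + q^-1
<D> = A^-8 + 1 - A^4; writhe -4
components 1, writhe -4 (8 crossings)
3-colorings: 9 of 3^8, det 3 — tricolorable
note: the span of V is 3, forcing >= 3 crossings in any diagram


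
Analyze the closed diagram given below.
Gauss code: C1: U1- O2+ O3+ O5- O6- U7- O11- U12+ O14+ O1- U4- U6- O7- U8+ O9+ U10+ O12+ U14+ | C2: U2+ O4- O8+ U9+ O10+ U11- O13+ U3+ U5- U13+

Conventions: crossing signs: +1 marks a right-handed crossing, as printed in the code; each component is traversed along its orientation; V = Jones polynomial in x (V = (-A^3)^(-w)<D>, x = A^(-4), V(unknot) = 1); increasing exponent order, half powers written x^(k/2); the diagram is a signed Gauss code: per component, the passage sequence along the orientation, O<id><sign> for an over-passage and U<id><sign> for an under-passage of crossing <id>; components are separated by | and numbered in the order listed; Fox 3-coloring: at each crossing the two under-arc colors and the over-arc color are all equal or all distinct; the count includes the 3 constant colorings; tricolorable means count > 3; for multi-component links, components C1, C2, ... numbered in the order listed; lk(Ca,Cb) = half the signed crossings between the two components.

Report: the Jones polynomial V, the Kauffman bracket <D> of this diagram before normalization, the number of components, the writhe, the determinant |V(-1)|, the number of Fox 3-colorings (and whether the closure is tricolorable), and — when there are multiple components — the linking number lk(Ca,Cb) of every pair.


V(x) = x^(-5/2) - 2x^(-3/2) + 2x^(-1/2) - 4x^(1/2) + 3x^(3/2) - 3x^(5/2) + 2x^(7/2) - x^(9/2)
bracket: -A^-12 + 2A^-8 - 3A^-4 + 3 - 4A^4 + 2A^8 - 2A^12 + A^16, w = +2
2 components, writhe +2, over 14 crossings
lk(C1,C2) = +1
det 18, colorings 9 of 3^14 — tricolorable
observation: w = +2 shifts under R1 moves; the (-A^3)^(-2) factor cancels that in V


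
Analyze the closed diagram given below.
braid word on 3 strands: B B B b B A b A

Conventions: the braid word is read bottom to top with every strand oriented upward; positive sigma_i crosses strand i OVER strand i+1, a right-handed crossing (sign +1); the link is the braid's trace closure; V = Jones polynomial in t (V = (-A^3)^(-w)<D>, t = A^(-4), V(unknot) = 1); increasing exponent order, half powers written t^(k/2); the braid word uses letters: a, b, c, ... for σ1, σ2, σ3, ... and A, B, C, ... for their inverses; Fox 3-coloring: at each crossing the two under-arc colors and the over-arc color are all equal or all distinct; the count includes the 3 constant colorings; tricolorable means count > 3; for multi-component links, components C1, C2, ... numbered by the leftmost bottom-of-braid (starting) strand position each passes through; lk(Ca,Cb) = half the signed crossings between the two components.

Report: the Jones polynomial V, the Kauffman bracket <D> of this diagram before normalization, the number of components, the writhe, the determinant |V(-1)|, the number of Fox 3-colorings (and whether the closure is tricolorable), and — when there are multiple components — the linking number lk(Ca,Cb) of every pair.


V = -t^-6 + t^-5 - t^-4 + 2t^-3 - t^-2 + t^-1
<D> = A^-8 - A^-4 + 2 - A^4 + A^8 - A^12 (w = -4)
1 component over 8 crossings, w = -4
3 Fox colorings among 3^8, |V(-1)| = 7: not tricolorable
why: the span of V is 5, forcing >= 5 crossings in any diagram


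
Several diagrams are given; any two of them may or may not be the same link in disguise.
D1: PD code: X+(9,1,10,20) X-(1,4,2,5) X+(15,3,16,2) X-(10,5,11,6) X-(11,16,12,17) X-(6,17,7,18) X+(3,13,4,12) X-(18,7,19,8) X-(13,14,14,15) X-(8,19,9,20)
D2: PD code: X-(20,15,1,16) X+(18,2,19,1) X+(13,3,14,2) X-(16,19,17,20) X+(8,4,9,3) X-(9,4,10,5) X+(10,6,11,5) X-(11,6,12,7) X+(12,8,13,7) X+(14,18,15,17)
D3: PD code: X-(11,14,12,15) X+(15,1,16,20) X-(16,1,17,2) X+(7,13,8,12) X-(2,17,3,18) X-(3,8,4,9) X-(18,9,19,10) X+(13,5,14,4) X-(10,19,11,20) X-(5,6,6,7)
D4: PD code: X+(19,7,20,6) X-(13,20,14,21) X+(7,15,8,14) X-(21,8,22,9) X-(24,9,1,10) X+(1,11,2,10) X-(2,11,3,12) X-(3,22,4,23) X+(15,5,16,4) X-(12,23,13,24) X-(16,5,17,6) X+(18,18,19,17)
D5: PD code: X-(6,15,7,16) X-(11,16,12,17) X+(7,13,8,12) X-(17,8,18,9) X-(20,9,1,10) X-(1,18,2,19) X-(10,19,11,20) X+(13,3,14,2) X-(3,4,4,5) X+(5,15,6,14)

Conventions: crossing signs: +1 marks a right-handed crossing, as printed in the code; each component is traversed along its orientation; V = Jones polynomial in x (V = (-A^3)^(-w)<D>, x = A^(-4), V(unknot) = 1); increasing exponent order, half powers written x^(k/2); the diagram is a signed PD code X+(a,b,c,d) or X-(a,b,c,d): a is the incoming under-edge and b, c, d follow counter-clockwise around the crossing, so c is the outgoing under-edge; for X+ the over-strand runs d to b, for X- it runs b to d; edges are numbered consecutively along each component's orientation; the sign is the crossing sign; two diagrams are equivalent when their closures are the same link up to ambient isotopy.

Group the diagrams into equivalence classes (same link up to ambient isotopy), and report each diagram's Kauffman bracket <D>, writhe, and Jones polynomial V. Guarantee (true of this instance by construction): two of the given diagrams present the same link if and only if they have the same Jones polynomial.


equivalence classes: {D1, D3, D4, D5} | {D2}
D1 (bracket A^-16 - A^-12 + 2A^-8 - 2A^-4 + 2 - 2A^4 + A^8; 10 crossings at w = -4): V = x^-5 - 2x^-4 + 2x^-3 - 2x^-2 + 2x^-1 - 1 + x
D2 (bracket A^-2 - A^2 + A^6 - A^10 + A^14; 10 crossings at w = +2): V = x^-2 - x^-1 + 1 - x + x^2
D3 (bracket A^-16 - A^-12 + 2A^-8 - 2A^-4 + 2 - 2A^4 + A^8; 10 crossings at w = -4): V = x^-5 - 2x^-4 + 2x^-3 - 2x^-2 + 2x^-1 - 1 + x
D4 (bracket A^-10 - A^-6 + 2A^-2 - 2A^2 + 2A^6 - 2A^10 + A^14; 12 crossings at w = -2): V = x^-5 - 2x^-4 + 2x^-3 - 2x^-2 + 2x^-1 - 1 + x
V(D5) = x^-5 - 2x^-4 + 2x^-3 - 2x^-2 + 2x^-1 - 1 + x  (w -4, c 10, <D> = A^-16 - A^-12 + 2A^-8 - 2A^-4 + 2 - 2A^4 + A^8)
key observation: 2 classes among 5 diagrams; unequal V(x) rules out equality


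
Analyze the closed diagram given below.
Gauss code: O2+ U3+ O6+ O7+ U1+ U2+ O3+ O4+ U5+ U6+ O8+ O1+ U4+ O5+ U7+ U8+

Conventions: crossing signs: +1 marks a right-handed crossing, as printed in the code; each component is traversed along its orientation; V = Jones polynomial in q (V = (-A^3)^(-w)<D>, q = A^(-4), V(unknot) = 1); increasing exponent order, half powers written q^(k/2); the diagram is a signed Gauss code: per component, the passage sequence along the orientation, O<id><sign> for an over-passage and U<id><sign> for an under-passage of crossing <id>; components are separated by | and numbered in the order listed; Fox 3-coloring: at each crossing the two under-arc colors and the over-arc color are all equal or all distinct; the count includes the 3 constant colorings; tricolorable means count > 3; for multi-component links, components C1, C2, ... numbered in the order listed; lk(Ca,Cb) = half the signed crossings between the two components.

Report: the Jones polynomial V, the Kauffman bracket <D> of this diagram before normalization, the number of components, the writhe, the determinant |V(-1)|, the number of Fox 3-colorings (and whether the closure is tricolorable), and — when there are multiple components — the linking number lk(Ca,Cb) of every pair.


V = q^3 + q^5 - q^8
<D> = -A^-8 + A^4 + A^12 (w = +8)
1 component over 8 crossings, w = +8
9 Fox colorings among 3^8, |V(-1)| = 3: tricolorable
why: V spans 5 powers of q: at least 5 crossings in any diagram


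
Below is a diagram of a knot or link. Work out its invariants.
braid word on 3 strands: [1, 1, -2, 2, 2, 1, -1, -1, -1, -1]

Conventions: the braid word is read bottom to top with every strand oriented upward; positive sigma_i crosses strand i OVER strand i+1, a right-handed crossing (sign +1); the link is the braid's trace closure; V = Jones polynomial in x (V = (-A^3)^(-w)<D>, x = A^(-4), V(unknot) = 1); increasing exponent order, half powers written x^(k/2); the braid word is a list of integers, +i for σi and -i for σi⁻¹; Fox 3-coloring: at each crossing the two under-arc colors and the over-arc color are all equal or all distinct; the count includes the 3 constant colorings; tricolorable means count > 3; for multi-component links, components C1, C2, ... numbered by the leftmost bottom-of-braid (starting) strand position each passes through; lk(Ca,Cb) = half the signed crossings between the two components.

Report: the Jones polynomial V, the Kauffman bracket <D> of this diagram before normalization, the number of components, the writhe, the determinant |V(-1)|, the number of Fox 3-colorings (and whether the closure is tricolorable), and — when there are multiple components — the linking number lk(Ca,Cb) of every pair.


V(x) = 1
bracket: 1, w = 0
1 component, writhe 0, over 10 crossings
det 1, colorings 3 of 3^10 — not tricolorable
observation: |V(-1)| = 1: so not tricolorable, since 3 does not divide 1


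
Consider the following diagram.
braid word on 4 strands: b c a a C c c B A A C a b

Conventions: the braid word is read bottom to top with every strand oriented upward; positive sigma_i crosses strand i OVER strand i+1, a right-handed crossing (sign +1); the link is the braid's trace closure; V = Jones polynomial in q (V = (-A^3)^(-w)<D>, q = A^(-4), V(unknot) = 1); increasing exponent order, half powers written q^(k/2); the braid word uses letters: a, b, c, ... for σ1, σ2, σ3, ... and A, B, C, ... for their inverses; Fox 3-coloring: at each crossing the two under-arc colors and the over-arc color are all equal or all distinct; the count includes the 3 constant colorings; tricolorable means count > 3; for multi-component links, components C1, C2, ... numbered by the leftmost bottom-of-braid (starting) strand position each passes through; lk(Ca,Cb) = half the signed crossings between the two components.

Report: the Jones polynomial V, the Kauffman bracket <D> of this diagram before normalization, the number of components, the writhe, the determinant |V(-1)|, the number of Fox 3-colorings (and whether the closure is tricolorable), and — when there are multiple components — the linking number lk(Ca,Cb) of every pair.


Jones polynomial: V(q) = q - q^2 + 2q^3 - q^4 + q^5 - q^6
<D> = A^-15 - A^-11 + A^-7 - 2A^-3 + A - A^5; writhe +3
components 1, writhe +3 (13 crossings)
3-colorings: 3 of 3^13, det 7 — not tricolorable
note: det 7 = |V(-1)|; not divisible by 3, so not tricolorable


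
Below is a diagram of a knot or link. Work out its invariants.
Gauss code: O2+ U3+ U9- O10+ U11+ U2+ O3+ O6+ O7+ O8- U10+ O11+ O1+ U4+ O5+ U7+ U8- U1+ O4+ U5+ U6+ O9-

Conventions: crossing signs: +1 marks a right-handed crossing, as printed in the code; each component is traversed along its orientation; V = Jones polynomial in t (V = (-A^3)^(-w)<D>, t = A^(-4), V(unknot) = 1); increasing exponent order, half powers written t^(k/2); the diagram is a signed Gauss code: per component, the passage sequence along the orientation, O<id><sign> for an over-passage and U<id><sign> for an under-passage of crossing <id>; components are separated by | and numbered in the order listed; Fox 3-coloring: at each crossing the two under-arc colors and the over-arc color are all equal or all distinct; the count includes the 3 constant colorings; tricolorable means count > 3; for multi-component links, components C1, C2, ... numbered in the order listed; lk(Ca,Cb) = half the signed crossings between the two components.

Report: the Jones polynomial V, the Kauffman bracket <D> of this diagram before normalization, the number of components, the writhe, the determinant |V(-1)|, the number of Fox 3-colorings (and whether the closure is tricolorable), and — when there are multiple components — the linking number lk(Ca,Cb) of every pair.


V(t) = t^2 - t^3 + 3t^4 - 3t^5 + 4t^6 - 4t^7 + 2t^8 - 2t^9 + t^10
bracket: -A^-19 + 2A^-15 - 2A^-11 + 4A^-7 - 4A^-3 + 3A - 3A^5 + A^9 - A^13, w = +7
1 component, writhe +7, over 11 crossings
det 21, colorings 9 of 3^11 — tricolorable
observation: |V(-1)| = 21: so tricolorable, since 3 divides 21


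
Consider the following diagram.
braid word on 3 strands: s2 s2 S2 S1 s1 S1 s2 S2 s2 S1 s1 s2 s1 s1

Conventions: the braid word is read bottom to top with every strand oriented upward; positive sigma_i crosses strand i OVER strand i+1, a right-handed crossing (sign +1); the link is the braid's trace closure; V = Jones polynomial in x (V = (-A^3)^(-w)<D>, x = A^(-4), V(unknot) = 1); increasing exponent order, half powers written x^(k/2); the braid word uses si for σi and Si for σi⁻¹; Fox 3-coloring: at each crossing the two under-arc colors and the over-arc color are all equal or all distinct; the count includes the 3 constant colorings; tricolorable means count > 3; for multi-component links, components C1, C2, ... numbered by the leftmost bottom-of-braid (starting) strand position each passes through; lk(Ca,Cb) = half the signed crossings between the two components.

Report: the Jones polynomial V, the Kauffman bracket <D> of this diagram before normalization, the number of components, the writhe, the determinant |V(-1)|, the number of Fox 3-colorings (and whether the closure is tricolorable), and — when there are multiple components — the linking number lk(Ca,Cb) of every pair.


V(x) = x - x^2 + 2x^3 - x^4 + x^5 - x^6
bracket: -A^-12 + A^-8 - A^-4 + 2 - A^4 + A^8, w = +4
1 component, writhe +4, over 14 crossings
det 7, colorings 3 of 3^14 — not tricolorable
observation: inverse pairs cancel, leaving σ2 σ1⁻¹ σ2 σ2 σ1 σ1


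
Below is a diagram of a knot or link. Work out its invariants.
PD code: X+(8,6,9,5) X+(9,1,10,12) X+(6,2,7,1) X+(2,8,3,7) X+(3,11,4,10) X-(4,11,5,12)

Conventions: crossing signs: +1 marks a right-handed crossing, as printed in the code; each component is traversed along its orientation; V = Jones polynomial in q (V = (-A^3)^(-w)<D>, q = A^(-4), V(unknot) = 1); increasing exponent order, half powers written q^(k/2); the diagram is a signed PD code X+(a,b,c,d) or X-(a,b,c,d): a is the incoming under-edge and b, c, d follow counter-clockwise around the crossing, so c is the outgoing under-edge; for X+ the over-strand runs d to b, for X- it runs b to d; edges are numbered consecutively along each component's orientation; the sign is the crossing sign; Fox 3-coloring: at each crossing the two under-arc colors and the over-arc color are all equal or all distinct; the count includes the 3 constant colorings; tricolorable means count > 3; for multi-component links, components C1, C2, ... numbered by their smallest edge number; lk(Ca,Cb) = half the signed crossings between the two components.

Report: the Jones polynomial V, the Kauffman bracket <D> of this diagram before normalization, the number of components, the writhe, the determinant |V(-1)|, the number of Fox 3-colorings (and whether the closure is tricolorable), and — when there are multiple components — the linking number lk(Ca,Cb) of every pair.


Jones polynomial: V(q) = q + q^3 - q^4
<D> = -A^-4 + 1 + A^8; writhe +4
components 1, writhe +4 (6 crossings)
3-colorings: 9 of 3^6, det 3 — tricolorable
note: |V(-1)| = 3: so tricolorable, since 3 divides 3


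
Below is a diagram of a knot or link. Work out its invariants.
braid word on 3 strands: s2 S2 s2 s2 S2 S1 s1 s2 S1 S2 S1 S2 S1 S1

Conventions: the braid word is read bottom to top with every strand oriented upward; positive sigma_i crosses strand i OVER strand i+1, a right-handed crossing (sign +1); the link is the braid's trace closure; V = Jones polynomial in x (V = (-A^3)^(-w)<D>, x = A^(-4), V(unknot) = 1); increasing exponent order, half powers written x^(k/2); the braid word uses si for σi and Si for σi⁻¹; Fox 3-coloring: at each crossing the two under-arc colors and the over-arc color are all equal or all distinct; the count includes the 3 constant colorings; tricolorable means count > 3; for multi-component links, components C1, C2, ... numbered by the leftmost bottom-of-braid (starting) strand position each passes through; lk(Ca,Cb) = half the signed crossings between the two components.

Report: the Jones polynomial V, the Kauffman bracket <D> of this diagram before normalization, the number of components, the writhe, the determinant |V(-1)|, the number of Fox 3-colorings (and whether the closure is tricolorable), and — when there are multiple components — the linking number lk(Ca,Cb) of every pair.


Jones polynomial: V(x) = -x^-6 + x^-5 - x^-4 + 2x^-3 - x^-2 + x^-1
<D> = A^-8 - A^-4 + 2 - A^4 + A^8 - A^12; writhe -4
components 1, writhe -4 (14 crossings)
3-colorings: 3 of 3^14, det 7 — not tricolorable
note: V spans 5 powers of x: at least 5 crossings in any diagram


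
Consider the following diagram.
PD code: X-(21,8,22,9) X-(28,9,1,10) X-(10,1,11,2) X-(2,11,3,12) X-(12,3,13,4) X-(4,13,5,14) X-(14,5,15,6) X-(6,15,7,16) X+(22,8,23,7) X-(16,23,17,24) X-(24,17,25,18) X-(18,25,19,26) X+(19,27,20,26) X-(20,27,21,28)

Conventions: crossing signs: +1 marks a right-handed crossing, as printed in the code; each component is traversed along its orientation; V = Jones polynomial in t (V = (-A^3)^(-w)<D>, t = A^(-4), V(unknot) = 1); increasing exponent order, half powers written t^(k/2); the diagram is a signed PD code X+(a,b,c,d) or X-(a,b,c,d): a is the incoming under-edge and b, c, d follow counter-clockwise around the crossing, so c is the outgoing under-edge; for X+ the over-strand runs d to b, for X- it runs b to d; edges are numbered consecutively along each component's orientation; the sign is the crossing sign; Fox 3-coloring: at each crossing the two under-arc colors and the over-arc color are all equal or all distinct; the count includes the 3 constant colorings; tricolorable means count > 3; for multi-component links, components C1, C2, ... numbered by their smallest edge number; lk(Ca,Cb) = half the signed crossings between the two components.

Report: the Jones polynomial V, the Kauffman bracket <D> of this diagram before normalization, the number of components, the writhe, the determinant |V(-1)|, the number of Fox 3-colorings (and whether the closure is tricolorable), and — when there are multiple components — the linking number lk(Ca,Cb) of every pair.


V(t) = t^-14 - 2t^-13 + 2t^-12 - 3t^-11 + 3t^-10 - 3t^-9 + 2t^-8 - 2t^-7 + 2t^-6 + t^-4
bracket: A^-14 + 2A^-6 - 2A^-2 + 2A^2 - 3A^6 + 3A^10 - 3A^14 + 2A^18 - 2A^22 + A^26, w = -10
1 component, writhe -10, over 14 crossings
det 21, colorings 9 of 3^14 — tricolorable
observation: the span of V is 10, forcing >= 10 crossings in any diagram


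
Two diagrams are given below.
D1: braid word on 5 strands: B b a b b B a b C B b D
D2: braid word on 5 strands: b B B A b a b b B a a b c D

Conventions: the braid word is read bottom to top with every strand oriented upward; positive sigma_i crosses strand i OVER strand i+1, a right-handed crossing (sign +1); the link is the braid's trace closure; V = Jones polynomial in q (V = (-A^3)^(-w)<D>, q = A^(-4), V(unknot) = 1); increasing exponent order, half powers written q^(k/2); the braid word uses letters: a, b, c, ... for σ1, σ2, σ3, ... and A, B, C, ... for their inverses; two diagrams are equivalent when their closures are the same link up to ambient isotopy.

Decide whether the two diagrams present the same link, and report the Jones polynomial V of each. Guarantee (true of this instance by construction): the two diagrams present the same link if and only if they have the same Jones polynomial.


same link: yes
V(D1) = q + q^3 - q^4  [12 crossings, <D> = -A^-10 + A^-6 + A^2, w = +2]
D2 (bracket -A^-4 + 1 + A^8; 14 crossings at w = +4): V = q + q^3 - q^4
note: Markov moves rewrite D1 (12 crossings) into D2 (14)


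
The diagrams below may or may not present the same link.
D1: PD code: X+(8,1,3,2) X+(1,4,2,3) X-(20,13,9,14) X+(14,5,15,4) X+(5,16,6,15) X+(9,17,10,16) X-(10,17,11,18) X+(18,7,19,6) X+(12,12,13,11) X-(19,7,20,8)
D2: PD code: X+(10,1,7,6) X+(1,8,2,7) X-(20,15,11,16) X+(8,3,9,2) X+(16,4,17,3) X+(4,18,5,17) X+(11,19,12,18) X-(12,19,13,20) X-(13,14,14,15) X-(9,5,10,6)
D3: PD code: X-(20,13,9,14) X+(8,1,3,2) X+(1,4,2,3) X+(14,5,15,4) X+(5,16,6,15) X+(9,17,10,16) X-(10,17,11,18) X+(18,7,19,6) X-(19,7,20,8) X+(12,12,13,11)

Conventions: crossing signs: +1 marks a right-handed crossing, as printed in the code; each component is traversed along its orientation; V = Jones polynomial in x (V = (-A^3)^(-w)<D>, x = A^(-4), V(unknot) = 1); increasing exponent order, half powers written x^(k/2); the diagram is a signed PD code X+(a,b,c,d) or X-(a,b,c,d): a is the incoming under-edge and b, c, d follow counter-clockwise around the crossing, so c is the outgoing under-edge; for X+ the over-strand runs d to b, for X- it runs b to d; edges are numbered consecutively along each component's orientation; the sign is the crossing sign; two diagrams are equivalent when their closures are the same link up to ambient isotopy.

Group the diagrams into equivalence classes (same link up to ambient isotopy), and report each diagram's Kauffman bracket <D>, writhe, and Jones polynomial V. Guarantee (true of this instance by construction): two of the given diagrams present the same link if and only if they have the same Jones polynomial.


classes: {D1, D2, D3}
V(D1) = x + 2x^3 + x^5  [10 crossings, <D> = A^-8 + 2 + A^8, w = +4]
V(D2) = x + 2x^3 + x^5  [10 crossings, <D> = A^-14 + 2A^-6 + A^2, w = +2]
D3 (bracket A^-8 + 2 + A^8; 10 crossings at w = +4): V = x + 2x^3 + x^5
note: one V(x) for all 3 diagrams — one class (guaranteed)


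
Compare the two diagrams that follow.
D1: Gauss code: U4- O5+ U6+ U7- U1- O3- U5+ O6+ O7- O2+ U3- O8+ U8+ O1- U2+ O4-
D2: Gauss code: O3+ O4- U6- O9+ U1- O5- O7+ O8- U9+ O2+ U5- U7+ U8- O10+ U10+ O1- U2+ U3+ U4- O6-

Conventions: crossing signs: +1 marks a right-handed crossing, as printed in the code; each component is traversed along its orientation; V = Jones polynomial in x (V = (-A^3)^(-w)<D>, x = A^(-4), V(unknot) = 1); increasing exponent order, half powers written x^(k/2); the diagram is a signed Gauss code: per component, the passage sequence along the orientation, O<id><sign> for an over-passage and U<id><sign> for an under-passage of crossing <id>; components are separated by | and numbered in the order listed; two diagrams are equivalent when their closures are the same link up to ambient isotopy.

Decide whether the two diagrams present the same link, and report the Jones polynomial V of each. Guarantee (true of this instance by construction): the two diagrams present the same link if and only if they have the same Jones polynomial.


same link: yes
V(D1) = x^-2 - x^-1 + 1 - x + x^2  [8 crossings, <D> = A^-8 - A^-4 + 1 - A^4 + A^8, w = 0]
V(D2) = x^-2 - x^-1 + 1 - x + x^2  [10 crossings, <D> = A^-8 - A^-4 + 1 - A^4 + A^8, w = 0]
insight: Reidemeister moves carry D1 (8 crossings) to D2 (10)


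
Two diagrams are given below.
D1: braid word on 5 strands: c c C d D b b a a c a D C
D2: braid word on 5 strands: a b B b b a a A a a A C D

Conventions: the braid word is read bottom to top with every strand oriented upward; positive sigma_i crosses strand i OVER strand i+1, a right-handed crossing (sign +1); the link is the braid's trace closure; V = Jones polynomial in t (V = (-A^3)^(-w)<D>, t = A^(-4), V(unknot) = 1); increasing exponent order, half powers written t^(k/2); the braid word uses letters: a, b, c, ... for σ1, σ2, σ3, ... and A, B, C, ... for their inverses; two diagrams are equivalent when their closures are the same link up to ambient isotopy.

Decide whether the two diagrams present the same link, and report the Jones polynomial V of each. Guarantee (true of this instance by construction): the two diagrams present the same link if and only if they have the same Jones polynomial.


equivalent: yes
V(D1) = -t^(3/2) - 2t^(7/2) + t^(9/2) - t^(11/2) + t^(13/2)  (w +5, c 13, <D> = -A^-11 + A^-7 - A^-3 + 2A + A^9)
D2 (bracket -A^-17 + A^-13 - A^-9 + 2A^-5 + A^3; 13 crossings at w = +3): V = -t^(3/2) - 2t^(7/2) + t^(9/2) - t^(11/2) + t^(13/2)
why: one V(t) for all 2 diagrams — one class (guaranteed)


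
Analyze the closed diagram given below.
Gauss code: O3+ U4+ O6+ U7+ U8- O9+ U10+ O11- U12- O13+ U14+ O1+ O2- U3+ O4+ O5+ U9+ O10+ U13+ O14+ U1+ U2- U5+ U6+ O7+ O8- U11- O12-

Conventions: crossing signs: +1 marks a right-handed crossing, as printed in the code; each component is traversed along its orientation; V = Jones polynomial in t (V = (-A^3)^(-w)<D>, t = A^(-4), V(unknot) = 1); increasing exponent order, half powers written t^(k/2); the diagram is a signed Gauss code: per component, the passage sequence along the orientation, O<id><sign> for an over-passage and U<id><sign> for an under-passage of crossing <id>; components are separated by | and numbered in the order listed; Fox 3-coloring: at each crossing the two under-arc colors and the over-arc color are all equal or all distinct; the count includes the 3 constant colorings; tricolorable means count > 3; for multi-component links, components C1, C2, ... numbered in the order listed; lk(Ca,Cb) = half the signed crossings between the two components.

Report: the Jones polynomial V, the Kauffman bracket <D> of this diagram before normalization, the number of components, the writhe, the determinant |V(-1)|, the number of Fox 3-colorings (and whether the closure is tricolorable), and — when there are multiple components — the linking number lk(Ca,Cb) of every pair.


Jones polynomial: V(t) = t^2 - t^3 + 3t^4 - 3t^5 + 3t^6 - 3t^7 + 2t^8 - t^9
<D> = -A^-18 + 2A^-14 - 3A^-10 + 3A^-6 - 3A^-2 + 3A^2 - A^6 + A^10; writhe +6
components 1, writhe +6 (14 crossings)
3-colorings: 3 of 3^14, det 17 — not tricolorable
note: |V(-1)| = 17: so not tricolorable, since 3 does not divide 17


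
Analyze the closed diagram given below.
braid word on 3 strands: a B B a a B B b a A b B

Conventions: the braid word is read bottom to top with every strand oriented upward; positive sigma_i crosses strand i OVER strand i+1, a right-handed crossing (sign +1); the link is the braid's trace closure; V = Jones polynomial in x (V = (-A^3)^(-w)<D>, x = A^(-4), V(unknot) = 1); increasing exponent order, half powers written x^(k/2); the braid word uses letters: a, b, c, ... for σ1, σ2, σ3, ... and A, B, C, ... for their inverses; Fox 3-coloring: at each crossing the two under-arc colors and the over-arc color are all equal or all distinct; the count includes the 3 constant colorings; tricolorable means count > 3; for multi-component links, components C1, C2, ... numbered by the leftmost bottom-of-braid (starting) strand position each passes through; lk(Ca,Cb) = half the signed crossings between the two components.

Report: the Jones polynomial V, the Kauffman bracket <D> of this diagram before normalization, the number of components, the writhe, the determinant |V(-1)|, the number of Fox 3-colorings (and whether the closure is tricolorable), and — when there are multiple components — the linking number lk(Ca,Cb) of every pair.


V(x) = -x^-3 + 2x^-2 - 2x^-1 + 3 - 2x + 2x^2 - x^3
bracket: -A^-12 + 2A^-8 - 2A^-4 + 3 - 2A^4 + 2A^8 - A^12, w = 0
1 component, writhe 0, over 12 crossings
det 13, colorings 3 of 3^12 — not tricolorable
observation: inverse pairs cancel, leaving σ1 σ2⁻¹ σ2⁻¹ σ1 σ1 σ2⁻¹


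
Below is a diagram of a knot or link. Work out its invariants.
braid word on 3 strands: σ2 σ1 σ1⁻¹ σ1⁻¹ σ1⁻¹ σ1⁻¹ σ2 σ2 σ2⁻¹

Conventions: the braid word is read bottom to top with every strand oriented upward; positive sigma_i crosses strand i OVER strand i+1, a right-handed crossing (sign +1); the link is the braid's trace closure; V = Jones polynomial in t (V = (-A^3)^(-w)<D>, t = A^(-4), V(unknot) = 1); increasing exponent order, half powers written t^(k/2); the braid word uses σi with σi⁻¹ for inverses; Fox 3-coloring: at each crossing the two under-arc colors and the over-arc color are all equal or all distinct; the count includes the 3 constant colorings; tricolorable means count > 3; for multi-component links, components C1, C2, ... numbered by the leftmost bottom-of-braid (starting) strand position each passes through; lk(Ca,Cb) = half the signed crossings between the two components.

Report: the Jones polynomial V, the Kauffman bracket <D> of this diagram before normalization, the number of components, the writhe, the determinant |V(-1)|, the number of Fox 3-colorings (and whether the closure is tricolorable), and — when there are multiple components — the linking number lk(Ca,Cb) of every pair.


V(t) = t^(-7/2) - t^(-5/2) + t^(-3/2) - 2t^(-1/2) - t^(3/2)
bracket: A^-9 + 2A^-1 - A^3 + A^7 - A^11, w = -1
2 components, writhe -1, over 9 crossings
lk(C1,C2) = +1
det 6, colorings 9 of 3^9 — tricolorable
observation: span 5 respects span(V) <= c + mu - 1 = 10 for this 2-component diagram


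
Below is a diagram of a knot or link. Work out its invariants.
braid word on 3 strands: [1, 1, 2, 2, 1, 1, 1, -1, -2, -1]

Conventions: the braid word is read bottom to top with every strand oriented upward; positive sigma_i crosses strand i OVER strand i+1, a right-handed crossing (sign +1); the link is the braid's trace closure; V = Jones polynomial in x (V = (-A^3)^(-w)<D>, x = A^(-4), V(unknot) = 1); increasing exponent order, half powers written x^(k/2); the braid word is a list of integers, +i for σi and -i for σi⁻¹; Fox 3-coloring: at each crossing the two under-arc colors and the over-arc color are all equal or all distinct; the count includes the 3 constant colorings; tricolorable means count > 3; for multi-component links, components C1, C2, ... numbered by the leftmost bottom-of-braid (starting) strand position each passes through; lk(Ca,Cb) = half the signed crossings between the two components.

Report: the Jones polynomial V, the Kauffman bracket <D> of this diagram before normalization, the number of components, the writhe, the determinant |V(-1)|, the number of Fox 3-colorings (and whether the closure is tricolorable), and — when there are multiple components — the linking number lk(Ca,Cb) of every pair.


V = x - x^2 + 2x^3 - x^4 + x^5 - x^6
<D> = -A^-12 + A^-8 - A^-4 + 2 - A^4 + A^8 (w = +4)
1 component over 10 crossings, w = +4
3 Fox colorings among 3^10, |V(-1)| = 7: not tricolorable
why: det 7 = |V(-1)|; not divisible by 3, so not tricolorable


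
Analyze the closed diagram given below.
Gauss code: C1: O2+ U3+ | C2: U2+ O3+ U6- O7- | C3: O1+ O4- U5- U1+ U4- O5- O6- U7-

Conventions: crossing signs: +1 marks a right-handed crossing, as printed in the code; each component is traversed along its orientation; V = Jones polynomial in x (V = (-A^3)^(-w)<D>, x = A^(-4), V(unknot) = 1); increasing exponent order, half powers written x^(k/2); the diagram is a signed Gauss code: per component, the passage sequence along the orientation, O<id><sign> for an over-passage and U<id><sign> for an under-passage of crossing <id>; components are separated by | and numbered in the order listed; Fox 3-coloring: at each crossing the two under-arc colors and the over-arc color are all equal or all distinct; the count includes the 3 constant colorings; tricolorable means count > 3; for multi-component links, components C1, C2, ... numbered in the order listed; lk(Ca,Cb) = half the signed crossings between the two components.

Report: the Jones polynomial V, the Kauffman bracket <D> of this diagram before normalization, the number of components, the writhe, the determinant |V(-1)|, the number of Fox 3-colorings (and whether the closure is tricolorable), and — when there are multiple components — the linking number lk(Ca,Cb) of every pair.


V(x) = x^-2 + 2 + x^2
bracket: -A^-11 - 2A^-3 - A^5, w = -1
3 components, writhe -1, over 7 crossings
lk(C1,C2) = +1
linking number lk(C1,C3) = 0
lk(C2,C3): -1
det 4, colorings 3 of 3^7 — not tricolorable
observation: |V(-1)| = 4: so not tricolorable, since 3 does not divide 4


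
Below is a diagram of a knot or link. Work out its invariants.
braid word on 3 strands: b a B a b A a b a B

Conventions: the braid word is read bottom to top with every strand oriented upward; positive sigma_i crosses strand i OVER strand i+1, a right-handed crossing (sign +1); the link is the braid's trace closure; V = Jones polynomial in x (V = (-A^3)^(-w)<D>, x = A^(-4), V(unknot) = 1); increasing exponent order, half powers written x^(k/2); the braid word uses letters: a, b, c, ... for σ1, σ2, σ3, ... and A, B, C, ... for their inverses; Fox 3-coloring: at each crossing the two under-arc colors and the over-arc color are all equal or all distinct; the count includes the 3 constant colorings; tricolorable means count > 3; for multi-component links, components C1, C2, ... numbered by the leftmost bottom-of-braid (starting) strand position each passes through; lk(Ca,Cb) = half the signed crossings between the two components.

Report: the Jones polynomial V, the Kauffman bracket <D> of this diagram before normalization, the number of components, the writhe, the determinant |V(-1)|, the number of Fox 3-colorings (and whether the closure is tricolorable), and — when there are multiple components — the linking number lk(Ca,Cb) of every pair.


V = x - x^2 + 2x^3 - x^4 + x^5 - x^6
<D> = -A^-12 + A^-8 - A^-4 + 2 - A^4 + A^8 (w = +4)
1 component over 10 crossings, w = +4
3 Fox colorings among 3^10, |V(-1)| = 7: not tricolorable
why: |V(-1)| = 7: so not tricolorable, since 3 does not divide 7


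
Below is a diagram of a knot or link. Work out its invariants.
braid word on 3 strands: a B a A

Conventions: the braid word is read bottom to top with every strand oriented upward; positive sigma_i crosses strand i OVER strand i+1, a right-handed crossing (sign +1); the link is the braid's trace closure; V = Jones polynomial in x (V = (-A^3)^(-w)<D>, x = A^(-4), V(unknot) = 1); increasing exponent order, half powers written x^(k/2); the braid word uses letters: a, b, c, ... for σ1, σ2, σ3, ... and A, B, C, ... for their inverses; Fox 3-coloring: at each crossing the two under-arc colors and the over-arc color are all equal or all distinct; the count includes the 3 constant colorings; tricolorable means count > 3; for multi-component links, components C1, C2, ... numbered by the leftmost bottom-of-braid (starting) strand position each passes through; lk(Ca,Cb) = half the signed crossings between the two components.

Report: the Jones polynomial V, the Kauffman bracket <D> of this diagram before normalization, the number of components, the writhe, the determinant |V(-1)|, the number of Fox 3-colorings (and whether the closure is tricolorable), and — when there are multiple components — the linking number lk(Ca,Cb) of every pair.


Jones polynomial: V(x) = 1
<D> = 1; writhe 0
components 1, writhe 0 (4 crossings)
3-colorings: 3 of 3^4, det 1 — not tricolorable
note: free reduction leaves σ1 σ2⁻¹ of the original 4 letters


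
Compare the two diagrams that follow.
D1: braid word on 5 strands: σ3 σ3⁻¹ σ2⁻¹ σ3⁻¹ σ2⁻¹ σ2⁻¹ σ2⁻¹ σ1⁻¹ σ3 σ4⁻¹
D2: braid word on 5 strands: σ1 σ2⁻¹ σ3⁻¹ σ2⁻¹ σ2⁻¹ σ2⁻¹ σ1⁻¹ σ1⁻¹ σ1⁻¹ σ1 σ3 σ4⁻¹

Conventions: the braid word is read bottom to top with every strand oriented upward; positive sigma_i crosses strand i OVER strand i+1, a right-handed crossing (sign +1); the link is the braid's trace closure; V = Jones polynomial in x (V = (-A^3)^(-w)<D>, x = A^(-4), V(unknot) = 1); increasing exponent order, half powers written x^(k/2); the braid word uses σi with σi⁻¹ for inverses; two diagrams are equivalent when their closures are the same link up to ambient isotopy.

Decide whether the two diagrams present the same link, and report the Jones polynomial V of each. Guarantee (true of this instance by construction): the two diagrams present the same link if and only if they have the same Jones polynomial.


equivalent: yes
V(D1) = -x^-4 + x^-3 + x^-1  (w -6, c 10, <D> = A^-14 + A^-6 - A^-2)
D2 (bracket A^-14 + A^-6 - A^-2; 12 crossings at w = -6): V = -x^-4 + x^-3 + x^-1
why: one V(x) for all 2 diagrams — one class (guaranteed)


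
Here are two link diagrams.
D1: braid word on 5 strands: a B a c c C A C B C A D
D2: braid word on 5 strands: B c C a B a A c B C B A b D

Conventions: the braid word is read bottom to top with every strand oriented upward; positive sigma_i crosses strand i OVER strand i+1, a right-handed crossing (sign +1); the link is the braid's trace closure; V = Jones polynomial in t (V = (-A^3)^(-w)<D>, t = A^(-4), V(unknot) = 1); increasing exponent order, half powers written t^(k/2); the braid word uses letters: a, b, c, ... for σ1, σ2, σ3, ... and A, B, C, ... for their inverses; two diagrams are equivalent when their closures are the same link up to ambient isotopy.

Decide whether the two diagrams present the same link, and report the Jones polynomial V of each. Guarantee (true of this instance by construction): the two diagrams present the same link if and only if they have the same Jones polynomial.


equivalent: yes
D1 (bracket A^-12 + A^-8 + A^-4 + 1; 12 crossings at w = -4): V = t^-3 + t^-2 + t^-1 + 1
V(D2) = t^-3 + t^-2 + t^-1 + 1  [14 crossings, <D> = A^-12 + A^-8 + A^-4 + 1, w = -4]
observation: one V(t) for all 2 diagrams — one class (guaranteed)


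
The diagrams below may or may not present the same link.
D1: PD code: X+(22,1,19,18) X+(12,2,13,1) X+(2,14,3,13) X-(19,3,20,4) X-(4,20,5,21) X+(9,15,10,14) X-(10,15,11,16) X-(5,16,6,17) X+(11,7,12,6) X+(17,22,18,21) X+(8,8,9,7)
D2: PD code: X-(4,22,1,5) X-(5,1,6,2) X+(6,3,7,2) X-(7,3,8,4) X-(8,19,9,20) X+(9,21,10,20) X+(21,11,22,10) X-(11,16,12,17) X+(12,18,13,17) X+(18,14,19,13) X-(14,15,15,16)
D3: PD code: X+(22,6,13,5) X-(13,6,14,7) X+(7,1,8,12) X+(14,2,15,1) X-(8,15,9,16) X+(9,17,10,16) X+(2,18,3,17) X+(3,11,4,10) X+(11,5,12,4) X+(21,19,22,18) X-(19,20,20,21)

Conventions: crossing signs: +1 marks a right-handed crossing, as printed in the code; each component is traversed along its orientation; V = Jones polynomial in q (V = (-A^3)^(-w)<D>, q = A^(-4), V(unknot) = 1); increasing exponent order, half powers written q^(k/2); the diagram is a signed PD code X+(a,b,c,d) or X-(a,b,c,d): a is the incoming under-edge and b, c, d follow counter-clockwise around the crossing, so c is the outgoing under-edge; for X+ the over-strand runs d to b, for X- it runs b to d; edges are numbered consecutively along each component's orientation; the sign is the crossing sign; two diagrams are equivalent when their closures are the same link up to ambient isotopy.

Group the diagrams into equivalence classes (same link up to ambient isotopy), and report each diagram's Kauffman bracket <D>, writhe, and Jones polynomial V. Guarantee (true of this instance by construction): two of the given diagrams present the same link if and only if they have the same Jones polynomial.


equivalence classes: {D1} | {D2} | {D3}
D1 (bracket -A^-5 + 2A^-1 - A^3 + 2A^7 - A^11 + A^15; 11 crossings at w = +3): V = -q^(-3/2) + q^(-1/2) - 2q^(1/2) + q^(3/2) - 2q^(5/2) + q^(7/2)
D2 (bracket A^-1 + A^7; 11 crossings at w = -1): V = -q^(-5/2) - q^(-1/2)
V(D3) = -q^(3/2) - 2q^(7/2) + q^(9/2) - q^(11/2) + q^(13/2)  (w +5, c 11, <D> = -A^-11 + A^-7 - A^-3 + 2A + A^9)
observation: comparing 3 Jones polynomials yields 3 groups
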